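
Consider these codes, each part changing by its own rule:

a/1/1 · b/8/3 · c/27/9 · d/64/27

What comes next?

Letter: letters move forward 1 place in the alphabet, so a, b, c, d → e.
Second component: perfect cubes: 1³, 2³, 3³, …, so 1, 8, 27, 64 → 125.
Third component: 1, 3, 9, 27 → 81 (×3 each step).
Combining the parts gives e/125/81.

e/125/81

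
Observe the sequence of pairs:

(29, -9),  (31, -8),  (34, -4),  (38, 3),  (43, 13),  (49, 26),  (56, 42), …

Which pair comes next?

(64, 61)

First component: differences are 2, 3, 4, … (increasing by 1 each time), so 29, 31, 34, 38, 43, 49, 56 → 64.
Second component goes -9, -8, -4, 3, 13, 26, 42 → 61 (differences are 1, 4, 7, … (increasing by 3 each time)).
Combining the parts gives (64, 61).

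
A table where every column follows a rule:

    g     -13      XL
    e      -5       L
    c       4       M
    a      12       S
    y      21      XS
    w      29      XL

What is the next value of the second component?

Second component: alternating steps +8, +9, +8, +9, …; -13, -5, 4, 12, 21, 29 → 38.

38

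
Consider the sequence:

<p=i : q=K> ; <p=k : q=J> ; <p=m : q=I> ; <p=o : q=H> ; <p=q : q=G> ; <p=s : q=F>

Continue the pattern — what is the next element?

P: i, k, m, o, q, s → u (letters move forward 2 places in the alphabet).
Q goes K, J, I, H, G, F → E (letters move back 1 place in the alphabet).
So the next element is <p=u : q=E>.

<p=u : q=E>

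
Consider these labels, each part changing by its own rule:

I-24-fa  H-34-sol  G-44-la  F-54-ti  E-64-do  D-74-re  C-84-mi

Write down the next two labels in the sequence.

Letter: letters move back 1 place in the alphabet; I, H, G, F, E, D, C → B → A.
For the second component, +10 each step: 24, 34, 44, 54, 64, 74, 84 → 94 → 104.
Note: runs through the solfège scale do→ti, so fa, sol, la, ti, do, re, mi → fa → sol.
Putting the parts together: B-94-fa and then A-104-sol.

B-94-fa, A-104-sol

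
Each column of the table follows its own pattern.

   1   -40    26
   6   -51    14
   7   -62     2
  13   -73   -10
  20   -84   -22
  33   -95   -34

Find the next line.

53  -106  -46

First component: each term is the sum of the two before it, so 1, 6, 7, 13, 20, 33 → 53.
For the second component, −11 each step: -40, -51, -62, -73, -84, -95 → -106.
Third component goes 26, 14, 2, -10, -22, -34 → -46 (−12 each step).
Combining the parts gives 53  -106  -46.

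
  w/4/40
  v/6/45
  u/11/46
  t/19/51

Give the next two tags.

Letter: letters move back 1 place in the alphabet, so w, v, u, t → s → r.
For the second component, differences are 2, 5, 8, … (increasing by 3 each time): 4, 6, 11, 19 → 30 → 44.
Third component goes 40, 45, 46, 51 → 52 → 57 (alternating steps +5, +1, +5, +1, …).
Putting the parts together: s/30/52 and then r/44/57.

s/30/52, r/44/57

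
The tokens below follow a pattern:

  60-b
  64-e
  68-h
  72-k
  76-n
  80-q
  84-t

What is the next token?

88-w

First component goes 60, 64, 68, 72, 76, 80, 84 → 88 (+4 each step).
For the letter, letters move forward 3 places in the alphabet: b, e, h, k, n, q, t → w.
Combining the parts gives 88-w.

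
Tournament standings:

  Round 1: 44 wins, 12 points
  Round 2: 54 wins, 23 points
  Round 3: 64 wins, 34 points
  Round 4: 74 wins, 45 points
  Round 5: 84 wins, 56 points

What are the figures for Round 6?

Wins — +10 each step: 44, 54, 64, 74, 84 → 94.
Points: +11 each step, so 12, 23, 34, 45, 56 → 67.
Putting it together: 94 wins, 67 points.

94 wins, 67 points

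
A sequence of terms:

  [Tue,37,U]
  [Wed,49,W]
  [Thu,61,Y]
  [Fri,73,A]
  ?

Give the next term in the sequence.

[Sat,85,C]

Day — runs through the weekdays Mon→Sun: Tue, Wed, Thu, Fri → Sat.
Second coordinate: 37, 49, 61, 73 → 85 (+12 each step).
For the letter, letters move forward 2 places in the alphabet, wrapping Z→A: U, W, Y, A → C.
Putting it together: [Sat,85,C].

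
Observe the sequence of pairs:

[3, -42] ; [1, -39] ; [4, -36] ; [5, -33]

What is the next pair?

[9, -30]

First value: each term is the sum of the two before it; 3, 1, 4, 5 → 9.
Second value: -42, -39, -36, -33 → -30 (+3 each step).
Combining the parts gives [9, -30].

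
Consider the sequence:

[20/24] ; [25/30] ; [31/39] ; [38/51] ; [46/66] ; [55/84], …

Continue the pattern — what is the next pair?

[65/105]

First slot: 20, 25, 31, 38, 46, 55 → 65 (differences are 5, 6, 7, … (increasing by 1 each time)).
For the second slot, differences are 6, 9, 12, … (increasing by 3 each time): 24, 30, 39, 51, 66, 84 → 105.
Combining the parts gives [65/105].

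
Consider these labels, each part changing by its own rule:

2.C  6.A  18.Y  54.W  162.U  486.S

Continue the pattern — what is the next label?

1458.Q

First component — ×3 each step: 2, 6, 18, 54, 162, 486 → 1458.
Letter: letters move back 2 places in the alphabet, wrapping A→Z, so C, A, Y, W, U, S → Q.
Combining the parts gives 1458.Q.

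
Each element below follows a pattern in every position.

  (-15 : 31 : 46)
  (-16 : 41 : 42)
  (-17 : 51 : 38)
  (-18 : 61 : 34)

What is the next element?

First entry: -15, -16, -17, -18 → -19 (−1 each step).
For the second entry, +10 each step: 31, 41, 51, 61 → 71.
Third entry: −4 each step; 46, 42, 38, 34 → 30.
Combining the parts gives (-19 : 71 : 30).

(-19 : 71 : 30)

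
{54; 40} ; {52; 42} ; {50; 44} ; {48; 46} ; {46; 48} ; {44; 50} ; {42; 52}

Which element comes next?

First part goes 54, 52, 50, 48, 46, 44, 42 → 40 (−2 each step).
Second part: together with the first part always sums to 94, so 40, 42, 44, 46, 48, 50, 52 → 54.
So the next element is {40; 54}.

{40; 54}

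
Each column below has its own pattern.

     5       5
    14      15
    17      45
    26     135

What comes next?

First component goes 5, 14, 17, 26 → 29 (alternating steps +9, +3, +9, +3, …).
Second component: 5, 15, 45, 135 → 405 (×3 each step).
So the next line is 29  405.

29  405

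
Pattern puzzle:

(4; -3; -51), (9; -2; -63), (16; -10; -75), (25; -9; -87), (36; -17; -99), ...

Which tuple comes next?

(49; -16; -111)

For the first entry, perfect squares: 2², 3², 4², …: 4, 9, 16, 25, 36 → 49.
Second entry: alternating steps +1, −8, +1, −8, …, so -3, -2, -10, -9, -17 → -16.
Third entry: -51, -63, -75, -87, -99 → -111 (−12 each step).
Combining the parts gives (49; -16; -111).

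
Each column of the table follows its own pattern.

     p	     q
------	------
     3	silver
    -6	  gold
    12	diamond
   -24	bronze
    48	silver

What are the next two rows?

-96  gold; 192  diamond

For the column p, ×(-2) each step: 3, -6, 12, -24, 48 → -96 → 192.
Column q: silver, gold, diamond, bronze, silver → gold → diamond (repeats silver → gold → diamond → bronze).
So the next two rows are -96  gold and 192  diamond.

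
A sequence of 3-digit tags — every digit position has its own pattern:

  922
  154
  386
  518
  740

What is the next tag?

First digit: +2 each step, mod 10, so 9, 1, 3, 5, 7 → 9.
Second digit — +3 each step, mod 10: 2, 5, 8, 1, 4 → 7.
Third digit: +2 each step, mod 10, so 2, 4, 6, 8, 0 → 2.
Putting it together: 972.

972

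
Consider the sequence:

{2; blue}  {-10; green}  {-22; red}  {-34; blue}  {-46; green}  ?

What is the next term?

{-58; red}

First entry: 2, -10, -22, -34, -46 → -58 (−12 each step).
Colour: blue, green, red, blue, green → red (repeats blue → green → red).
Putting it together: {-58; red}.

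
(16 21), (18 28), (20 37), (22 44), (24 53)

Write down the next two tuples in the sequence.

(26 60), (28 69)

First value: +2 each step, so 16, 18, 20, 22, 24 → 26 → 28.
Second value — alternating steps +7, +9, +7, +9, …: 21, 28, 37, 44, 53 → 60 → 69.
Putting the parts together: (26 60) and then (28 69).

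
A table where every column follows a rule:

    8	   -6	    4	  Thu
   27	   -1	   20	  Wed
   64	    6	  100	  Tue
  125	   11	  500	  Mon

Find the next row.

First component: perfect cubes: 2³, 3³, 4³, …; 8, 27, 64, 125 → 216.
Second component — alternating steps +5, +7, +5, +7, …: -6, -1, 6, 11 → 18.
Third component: 4, 20, 100, 500 → 2500 (×5 each step).
For the day, runs backward through the weekdays Mon→Sun: Thu, Wed, Tue, Mon → Sun.
Putting it together: 216  18  2500  Sun.

216  18  2500  Sun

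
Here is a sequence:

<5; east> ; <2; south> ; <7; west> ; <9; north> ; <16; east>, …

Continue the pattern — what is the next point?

<25; south>

First entry — each term is the sum of the two before it: 5, 2, 7, 9, 16 → 25.
Direction: east, south, west, north, east → south (repeats east → south → west → north).
Combining the parts gives <25; south>.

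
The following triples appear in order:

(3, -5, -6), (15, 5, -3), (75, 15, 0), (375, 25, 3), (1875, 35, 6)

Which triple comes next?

(9375, 45, 9)

First part: ×5 each step, so 3, 15, 75, 375, 1875 → 9375.
Second part: +10 each step, so -5, 5, 15, 25, 35 → 45.
For the third part, +3 each step: -6, -3, 0, 3, 6 → 9.
So the next triple is (9375, 45, 9).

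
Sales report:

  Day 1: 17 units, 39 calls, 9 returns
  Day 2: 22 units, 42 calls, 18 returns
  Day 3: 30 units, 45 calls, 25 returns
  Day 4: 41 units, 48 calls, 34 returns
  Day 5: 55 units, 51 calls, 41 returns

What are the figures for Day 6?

For the units, differences are 5, 8, 11, … (increasing by 3 each time): 17, 22, 30, 41, 55 → 72.
Calls: +3 each step, so 39, 42, 45, 48, 51 → 54.
For the returns, alternating steps +9, +7, +9, +7, …: 9, 18, 25, 34, 41 → 50.
So the next record is 72 units, 54 calls, 50 returns.

72 units, 54 calls, 50 returns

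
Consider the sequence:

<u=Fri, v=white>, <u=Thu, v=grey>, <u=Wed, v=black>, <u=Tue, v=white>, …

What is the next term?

U: runs backward through the weekdays Mon→Sun; Fri, Thu, Wed, Tue → Mon.
V goes white, grey, black, white → grey (repeats white → grey → black).
Putting it together: <u=Mon, v=grey>.

<u=Mon, v=grey>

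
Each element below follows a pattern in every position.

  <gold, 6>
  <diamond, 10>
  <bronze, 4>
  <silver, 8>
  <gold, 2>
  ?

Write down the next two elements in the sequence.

<diamond, 6>, <bronze, 0>

Rank goes gold, diamond, bronze, silver, gold → diamond → bronze (repeats gold → diamond → bronze → silver).
Second value: 6, 10, 4, 8, 2 → 6 → 0 (alternating steps +4, −6, +4, −6, …).
Putting the parts together: <diamond, 6> and then <bronze, 0>.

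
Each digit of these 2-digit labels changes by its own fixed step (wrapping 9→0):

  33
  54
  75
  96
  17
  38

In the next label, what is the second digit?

First digit: 3, 5, 7, 9, 1, 3 → 5 (+2 each step, mod 10).
Second digit goes 3, 4, 5, 6, 7, 8 → 9 (+1 each step, mod 10).

9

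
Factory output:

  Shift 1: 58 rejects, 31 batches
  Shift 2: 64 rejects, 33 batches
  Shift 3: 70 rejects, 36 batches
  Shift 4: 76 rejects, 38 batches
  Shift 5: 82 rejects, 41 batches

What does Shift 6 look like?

88 rejects, 43 batches

Rejects goes 58, 64, 70, 76, 82 → 88 (+6 each step).
For the batches, alternating steps +2, +3, +2, +3, …: 31, 33, 36, 38, 41 → 43.
Combining the parts gives 88 rejects, 43 batches.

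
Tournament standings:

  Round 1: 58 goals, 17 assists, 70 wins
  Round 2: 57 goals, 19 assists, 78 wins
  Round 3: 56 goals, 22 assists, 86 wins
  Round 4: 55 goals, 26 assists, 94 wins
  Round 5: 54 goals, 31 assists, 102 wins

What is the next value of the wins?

Wins — +8 each step: 70, 78, 86, 94, 102 → 110.

110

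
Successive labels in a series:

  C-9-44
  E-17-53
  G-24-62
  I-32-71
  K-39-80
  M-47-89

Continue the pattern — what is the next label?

O-54-98

Letter: letters move forward 2 places in the alphabet; C, E, G, I, K, M → O.
Second component goes 9, 17, 24, 32, 39, 47 → 54 (alternating steps +8, +7, +8, +7, …).
Third component: +9 each step, so 44, 53, 62, 71, 80, 89 → 98.
So the next label is O-54-98.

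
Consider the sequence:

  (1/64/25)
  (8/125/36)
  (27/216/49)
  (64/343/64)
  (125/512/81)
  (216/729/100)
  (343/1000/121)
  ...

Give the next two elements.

(512/1331/144), (729/1728/169)

For the first component, perfect cubes: 1³, 2³, 3³, …: 1, 8, 27, 64, 125, 216, 343 → 512 → 729.
Second component: perfect cubes: 4³, 5³, 6³, …, so 64, 125, 216, 343, 512, 729, 1000 → 1331 → 1728.
Third component — perfect squares: 5², 6², 7², …: 25, 36, 49, 64, 81, 100, 121 → 144 → 169.
Putting the parts together: (512/1331/144) and then (729/1728/169).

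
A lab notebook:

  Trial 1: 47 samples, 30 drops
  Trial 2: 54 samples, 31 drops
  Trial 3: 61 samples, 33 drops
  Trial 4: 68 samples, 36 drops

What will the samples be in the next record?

Samples goes 47, 54, 61, 68 → 75 (+7 each step).
Drops: 30, 31, 33, 36 → 40 (differences are 1, 2, 3, … (increasing by 1 each time)).

75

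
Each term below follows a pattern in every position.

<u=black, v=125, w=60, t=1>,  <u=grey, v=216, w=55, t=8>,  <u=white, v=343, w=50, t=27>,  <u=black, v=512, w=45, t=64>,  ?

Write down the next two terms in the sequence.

U: repeats black → grey → white; black, grey, white, black → grey → white.
For the v, perfect cubes: 5³, 6³, 7³, …: 125, 216, 343, 512 → 729 → 1000.
For the w, −5 each step: 60, 55, 50, 45 → 40 → 35.
T goes 1, 8, 27, 64 → 125 → 216 (perfect cubes: 1³, 2³, 3³, …).
So the next two terms are <u=grey, v=729, w=40, t=125> and <u=white, v=1000, w=35, t=216>.

<u=grey, v=729, w=40, t=125>, <u=white, v=1000, w=35, t=216>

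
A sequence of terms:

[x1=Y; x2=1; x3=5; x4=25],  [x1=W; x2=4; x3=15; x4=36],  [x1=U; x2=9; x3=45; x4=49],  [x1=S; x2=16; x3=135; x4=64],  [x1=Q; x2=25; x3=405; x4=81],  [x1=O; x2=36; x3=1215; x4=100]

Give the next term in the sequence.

[x1=M; x2=49; x3=3645; x4=121]

X1: letters move back 2 places in the alphabet, so Y, W, U, S, Q, O → M.
X2: perfect squares: 1², 2², 3², …, so 1, 4, 9, 16, 25, 36 → 49.
For the x3, ×3 each step: 5, 15, 45, 135, 405, 1215 → 3645.
X4: perfect squares: 5², 6², 7², …; 25, 36, 49, 64, 81, 100 → 121.
Putting it together: [x1=M; x2=49; x3=3645; x4=121].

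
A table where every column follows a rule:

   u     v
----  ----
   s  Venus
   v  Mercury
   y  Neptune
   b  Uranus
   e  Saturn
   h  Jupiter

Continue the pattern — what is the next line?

k  Mars

Column u: letters move forward 3 places in the alphabet, wrapping Z→A, so s, v, y, b, e, h → k.
Column v: Venus, Mercury, Neptune, Uranus, Saturn, Jupiter → Mars (runs backward through the planets Mercury→Neptune).
Combining the parts gives k  Mars.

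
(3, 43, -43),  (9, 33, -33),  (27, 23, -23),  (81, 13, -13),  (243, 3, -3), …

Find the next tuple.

(729, -7, 7)

For the first coordinate, ×3 each step: 3, 9, 27, 81, 243 → 729.
For the second coordinate, −10 each step: 43, 33, 23, 13, 3 → -7.
Third coordinate: always the negative of the second coordinate, so -43, -33, -23, -13, -3 → 7.
So the next tuple is (729, -7, 7).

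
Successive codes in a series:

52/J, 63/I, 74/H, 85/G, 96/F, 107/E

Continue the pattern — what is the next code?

For the first component, +11 each step: 52, 63, 74, 85, 96, 107 → 118.
For the letter, letters move back 1 place in the alphabet: J, I, H, G, F, E → D.
So the next code is 118/D.

118/D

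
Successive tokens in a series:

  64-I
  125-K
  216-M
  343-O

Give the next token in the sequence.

512-Q

First component: perfect cubes: 4³, 5³, 6³, …, so 64, 125, 216, 343 → 512.
Letter: letters move forward 2 places in the alphabet, so I, K, M, O → Q.
Putting it together: 512-Q.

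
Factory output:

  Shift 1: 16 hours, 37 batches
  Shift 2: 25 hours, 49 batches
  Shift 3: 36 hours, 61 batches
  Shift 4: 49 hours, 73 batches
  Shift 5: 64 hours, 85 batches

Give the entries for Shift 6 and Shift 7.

81 hours, 97 batches; 100 hours, 109 batches

Hours: 16, 25, 36, 49, 64 → 81 → 100 (perfect squares: 4², 5², 6², …).
Batches: 37, 49, 61, 73, 85 → 97 → 109 (+12 each step).
So the next two lines are 81 hours, 97 batches and 100 hours, 109 batches.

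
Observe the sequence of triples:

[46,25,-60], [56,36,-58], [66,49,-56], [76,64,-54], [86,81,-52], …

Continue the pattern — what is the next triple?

First entry: +10 each step, so 46, 56, 66, 76, 86 → 96.
Second entry goes 25, 36, 49, 64, 81 → 100 (perfect squares: 5², 6², 7², …).
Third entry: +2 each step; -60, -58, -56, -54, -52 → -50.
Putting it together: [96,100,-50].

[96,100,-50]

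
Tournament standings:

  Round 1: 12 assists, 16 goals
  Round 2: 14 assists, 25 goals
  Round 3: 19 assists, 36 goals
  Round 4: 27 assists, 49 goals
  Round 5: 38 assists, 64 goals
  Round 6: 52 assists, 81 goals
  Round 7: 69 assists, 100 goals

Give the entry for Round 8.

Assists — differences are 2, 5, 8, … (increasing by 3 each time): 12, 14, 19, 27, 38, 52, 69 → 89.
Goals — perfect squares: 4², 5², 6², …: 16, 25, 36, 49, 64, 81, 100 → 121.
Putting it together: 89 assists, 121 goals.

89 assists, 121 goals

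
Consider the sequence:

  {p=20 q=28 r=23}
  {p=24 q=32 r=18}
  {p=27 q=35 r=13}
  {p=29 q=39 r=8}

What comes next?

P goes 20, 24, 27, 29 → 30 (differences are 4, 3, 2, … (decreasing by 1 each time)).
For the q, alternating steps +4, +3, +4, +3, …: 28, 32, 35, 39 → 42.
R: −5 each step; 23, 18, 13, 8 → 3.
So the next element is {p=30 q=42 r=3}.

{p=30 q=42 r=3}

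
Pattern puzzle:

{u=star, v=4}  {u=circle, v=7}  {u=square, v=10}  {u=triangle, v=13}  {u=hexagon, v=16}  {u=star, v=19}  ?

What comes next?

{u=circle, v=22}

U — repeats star → circle → square → triangle → hexagon: star, circle, square, triangle, hexagon, star → circle.
V: +3 each step, so 4, 7, 10, 13, 16, 19 → 22.
Putting it together: {u=circle, v=22}.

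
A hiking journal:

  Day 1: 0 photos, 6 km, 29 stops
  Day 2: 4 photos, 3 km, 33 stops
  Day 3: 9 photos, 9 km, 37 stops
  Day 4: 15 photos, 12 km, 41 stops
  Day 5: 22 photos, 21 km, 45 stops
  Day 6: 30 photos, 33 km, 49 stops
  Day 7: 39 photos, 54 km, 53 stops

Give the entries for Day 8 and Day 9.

49 photos, 87 km, 57 stops; 60 photos, 141 km, 61 stops

Photos: differences are 4, 5, 6, … (increasing by 1 each time), so 0, 4, 9, 15, 22, 30, 39 → 49 → 60.
Km goes 6, 3, 9, 12, 21, 33, 54 → 87 → 141 (each term is the sum of the two before it).
Stops: +4 each step; 29, 33, 37, 41, 45, 49, 53 → 57 → 61.
So the next two rows are 49 photos, 87 km, 57 stops and 60 photos, 141 km, 61 stops.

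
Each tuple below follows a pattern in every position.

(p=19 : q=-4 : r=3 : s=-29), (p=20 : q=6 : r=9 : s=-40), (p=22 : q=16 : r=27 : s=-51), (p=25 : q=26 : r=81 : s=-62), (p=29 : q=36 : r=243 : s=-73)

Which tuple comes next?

P — differences are 1, 2, 3, … (increasing by 1 each time): 19, 20, 22, 25, 29 → 34.
Q: +10 each step; -4, 6, 16, 26, 36 → 46.
R goes 3, 9, 27, 81, 243 → 729 (×3 each step).
S — −11 each step: -29, -40, -51, -62, -73 → -84.
Putting it together: (p=34 : q=46 : r=729 : s=-84).

(p=34 : q=46 : r=729 : s=-84)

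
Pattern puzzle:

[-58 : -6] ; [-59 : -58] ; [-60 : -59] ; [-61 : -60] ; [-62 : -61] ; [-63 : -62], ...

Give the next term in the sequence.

[-64 : -63]

First part: −1 each step; -58, -59, -60, -61, -62, -63 → -64.
Second part: always the previous value of the first part; -6, -58, -59, -60, -61, -62 → -63.
Putting it together: [-64 : -63].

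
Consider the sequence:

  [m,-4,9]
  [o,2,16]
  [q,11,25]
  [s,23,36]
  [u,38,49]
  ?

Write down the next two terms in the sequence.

Letter: letters move forward 2 places in the alphabet, so m, o, q, s, u → w → y.
For the second component, differences are 6, 9, 12, … (increasing by 3 each time): -4, 2, 11, 23, 38 → 56 → 77.
Third component — perfect squares: 3², 4², 5², …: 9, 16, 25, 36, 49 → 64 → 81.
Putting the parts together: [w,56,64] and then [y,77,81].

[w,56,64], [y,77,81]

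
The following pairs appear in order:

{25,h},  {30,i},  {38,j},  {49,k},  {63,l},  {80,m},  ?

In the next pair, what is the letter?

For the first value, differences are 5, 8, 11, … (increasing by 3 each time): 25, 30, 38, 49, 63, 80 → 100.
Letter: letters move forward 1 place in the alphabet, so h, i, j, k, l, m → n.

n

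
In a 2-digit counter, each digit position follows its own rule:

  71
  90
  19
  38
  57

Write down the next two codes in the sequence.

For the first digit, +2 each step, mod 10: 7, 9, 1, 3, 5 → 7 → 9.
Second digit — −1 each step, mod 10: 1, 0, 9, 8, 7 → 6 → 5.
Putting the parts together: 76 and then 95.

76, 95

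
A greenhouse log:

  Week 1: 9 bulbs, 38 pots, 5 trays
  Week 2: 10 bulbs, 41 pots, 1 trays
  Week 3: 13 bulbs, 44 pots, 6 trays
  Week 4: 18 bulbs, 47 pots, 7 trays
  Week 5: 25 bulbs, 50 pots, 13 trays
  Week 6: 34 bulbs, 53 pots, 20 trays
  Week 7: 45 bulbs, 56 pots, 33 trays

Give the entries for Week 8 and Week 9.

58 bulbs, 59 pots, 53 trays; 73 bulbs, 62 pots, 86 trays

Bulbs: differences are 1, 3, 5, … (increasing by 2 each time); 9, 10, 13, 18, 25, 34, 45 → 58 → 73.
Pots: +3 each step; 38, 41, 44, 47, 50, 53, 56 → 59 → 62.
Trays: each term is the sum of the two before it, so 5, 1, 6, 7, 13, 20, 33 → 53 → 86.
So the next two rows are 58 bulbs, 59 pots, 53 trays and 73 bulbs, 62 pots, 86 trays.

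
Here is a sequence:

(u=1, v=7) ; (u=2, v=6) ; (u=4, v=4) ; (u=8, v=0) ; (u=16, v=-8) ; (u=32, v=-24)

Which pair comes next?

(u=64, v=-56)

U: 1, 2, 4, 8, 16, 32 → 64 (×2 each step).
For the v, together with the u always sums to 8: 7, 6, 4, 0, -8, -24 → -56.
Combining the parts gives (u=64, v=-56).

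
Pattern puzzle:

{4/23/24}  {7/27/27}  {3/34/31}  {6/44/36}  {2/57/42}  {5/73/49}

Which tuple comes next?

{1/92/57}

First entry: 4, 7, 3, 6, 2, 5 → 1 (alternating steps +3, −4, +3, −4, …).
Second entry goes 23, 27, 34, 44, 57, 73 → 92 (differences are 4, 7, 10, … (increasing by 3 each time)).
Third entry — differences are 3, 4, 5, … (increasing by 1 each time): 24, 27, 31, 36, 42, 49 → 57.
So the next tuple is {1/92/57}.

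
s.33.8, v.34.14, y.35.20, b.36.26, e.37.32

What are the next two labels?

Letter — letters move forward 3 places in the alphabet, wrapping Z→A: s, v, y, b, e → h → k.
Second component: +1 each step; 33, 34, 35, 36, 37 → 38 → 39.
Third component goes 8, 14, 20, 26, 32 → 38 → 44 (+6 each step).
So the next two labels are h.38.38 and k.39.44.

h.38.38, k.39.44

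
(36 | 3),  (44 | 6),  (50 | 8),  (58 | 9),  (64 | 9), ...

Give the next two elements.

First coordinate: 36, 44, 50, 58, 64 → 72 → 78 (alternating steps +8, +6, +8, +6, …).
Second coordinate: 3, 6, 8, 9, 9 → 8 → 6 (differences are 3, 2, 1, … (decreasing by 1 each time)).
So the next two elements are (72 | 8) and (78 | 6).

(72 | 8), (78 | 6)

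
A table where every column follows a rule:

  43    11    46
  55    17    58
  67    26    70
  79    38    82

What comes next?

91  53  94

First component goes 43, 55, 67, 79 → 91 (+12 each step).
Second component goes 11, 17, 26, 38 → 53 (differences are 6, 9, 12, … (increasing by 3 each time)).
Third component: 46, 58, 70, 82 → 94 (always 3 more than the first component).
Combining the parts gives 91  53  94.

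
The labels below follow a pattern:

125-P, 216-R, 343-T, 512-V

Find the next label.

729-X

First component: perfect cubes: 5³, 6³, 7³, …; 125, 216, 343, 512 → 729.
Letter: P, R, T, V → X (letters move forward 2 places in the alphabet).
Putting it together: 729-X.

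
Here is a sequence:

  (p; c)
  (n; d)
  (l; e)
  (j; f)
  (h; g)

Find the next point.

First letter: letters move back 2 places in the alphabet; p, n, l, j, h → f.
Second letter — letters move forward 1 place in the alphabet: c, d, e, f, g → h.
Combining the parts gives (f; h).

(f; h)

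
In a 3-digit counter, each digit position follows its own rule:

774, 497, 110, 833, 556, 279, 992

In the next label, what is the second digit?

1

Second digit — +2 each step, mod 10: 7, 9, 1, 3, 5, 7, 9 → 1.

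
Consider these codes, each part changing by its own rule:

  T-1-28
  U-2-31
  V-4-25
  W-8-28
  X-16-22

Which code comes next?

Letter goes T, U, V, W, X → Y (letters move forward 1 place in the alphabet).
Second component — ×2 each step: 1, 2, 4, 8, 16 → 32.
Third component: alternating steps +3, −6, +3, −6, …, so 28, 31, 25, 28, 22 → 25.
Combining the parts gives Y-32-25.

Y-32-25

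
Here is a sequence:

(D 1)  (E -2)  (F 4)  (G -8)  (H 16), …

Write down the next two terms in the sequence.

(I -32), (J 64)

Letter — letters move forward 1 place in the alphabet: D, E, F, G, H → I → J.
Second entry: ×(-2) each step; 1, -2, 4, -8, 16 → -32 → 64.
So the next two terms are (I -32) and (J 64).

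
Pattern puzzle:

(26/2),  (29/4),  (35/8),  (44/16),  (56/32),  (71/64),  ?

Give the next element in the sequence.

First value: differences are 3, 6, 9, … (increasing by 3 each time); 26, 29, 35, 44, 56, 71 → 89.
Second value: ×2 each step; 2, 4, 8, 16, 32, 64 → 128.
Combining the parts gives (89/128).

(89/128)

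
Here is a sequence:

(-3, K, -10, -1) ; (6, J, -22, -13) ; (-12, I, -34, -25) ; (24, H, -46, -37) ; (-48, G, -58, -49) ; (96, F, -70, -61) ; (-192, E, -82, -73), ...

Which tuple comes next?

First entry: ×(-2) each step, so -3, 6, -12, 24, -48, 96, -192 → 384.
Letter: letters move back 1 place in the alphabet, so K, J, I, H, G, F, E → D.
For the third entry, −12 each step: -10, -22, -34, -46, -58, -70, -82 → -94.
Fourth entry: always 9 more than the third entry; -1, -13, -25, -37, -49, -61, -73 → -85.
So the next tuple is (384, D, -94, -85).

(384, D, -94, -85)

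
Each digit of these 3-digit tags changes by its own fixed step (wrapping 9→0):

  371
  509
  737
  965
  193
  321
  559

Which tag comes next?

First digit — +2 each step, mod 10: 3, 5, 7, 9, 1, 3, 5 → 7.
Second digit goes 7, 0, 3, 6, 9, 2, 5 → 8 (+3 each step, mod 10).
Third digit goes 1, 9, 7, 5, 3, 1, 9 → 7 (−2 each step, mod 10).
Putting it together: 787.

787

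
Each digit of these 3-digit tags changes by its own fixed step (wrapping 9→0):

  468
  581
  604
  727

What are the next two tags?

For the first digit, +1 each step, mod 10: 4, 5, 6, 7 → 8 → 9.
Second digit: 6, 8, 0, 2 → 4 → 6 (+2 each step, mod 10).
Third digit: +3 each step, mod 10; 8, 1, 4, 7 → 0 → 3.
Putting the parts together: 840 and then 963.

840 then 963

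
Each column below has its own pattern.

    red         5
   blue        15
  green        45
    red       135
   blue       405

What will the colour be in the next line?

Colour: red, blue, green, red, blue → green (repeats red → blue → green).

green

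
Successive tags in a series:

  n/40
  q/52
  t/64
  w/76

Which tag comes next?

z/88

For the letter, letters move forward 3 places in the alphabet: n, q, t, w → z.
Second component goes 40, 52, 64, 76 → 88 (+12 each step).
Combining the parts gives z/88.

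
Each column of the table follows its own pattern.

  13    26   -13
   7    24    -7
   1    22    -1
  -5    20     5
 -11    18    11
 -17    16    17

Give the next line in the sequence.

First component: −6 each step, so 13, 7, 1, -5, -11, -17 → -23.
Second component — −2 each step: 26, 24, 22, 20, 18, 16 → 14.
Third component: always the negative of the first component, so -13, -7, -1, 5, 11, 17 → 23.
Combining the parts gives -23  14  23.

-23  14  23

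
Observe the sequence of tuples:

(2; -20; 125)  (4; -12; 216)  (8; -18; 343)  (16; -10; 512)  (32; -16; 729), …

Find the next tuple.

(64; -8; 1000)

First component: 2, 4, 8, 16, 32 → 64 (×2 each step).
Second component: alternating steps +8, −6, +8, −6, …; -20, -12, -18, -10, -16 → -8.
Third component: 125, 216, 343, 512, 729 → 1000 (perfect cubes: 5³, 6³, 7³, …).
Putting it together: (64; -8; 1000).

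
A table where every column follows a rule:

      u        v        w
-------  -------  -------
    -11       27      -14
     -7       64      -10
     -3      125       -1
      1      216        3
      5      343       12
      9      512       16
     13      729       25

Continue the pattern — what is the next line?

Column u — +4 each step: -11, -7, -3, 1, 5, 9, 13 → 17.
Column v: 27, 64, 125, 216, 343, 512, 729 → 1000 (perfect cubes: 3³, 4³, 5³, …).
Column w — alternating steps +4, +9, +4, +9, …: -14, -10, -1, 3, 12, 16, 25 → 29.
Combining the parts gives 17  1000  29.

17  1000  29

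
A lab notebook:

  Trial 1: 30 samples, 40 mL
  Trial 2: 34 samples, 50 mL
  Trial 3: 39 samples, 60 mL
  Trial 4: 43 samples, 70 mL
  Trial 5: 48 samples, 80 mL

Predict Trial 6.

Samples goes 30, 34, 39, 43, 48 → 52 (alternating steps +4, +5, +4, +5, …).
ML: +10 each step, so 40, 50, 60, 70, 80 → 90.
Combining the parts gives 52 samples, 90 mL.

52 samples, 90 mL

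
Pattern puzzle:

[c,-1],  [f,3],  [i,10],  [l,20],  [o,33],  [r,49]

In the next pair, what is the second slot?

Letter: letters move forward 3 places in the alphabet, so c, f, i, l, o, r → u.
Second slot: differences are 4, 7, 10, … (increasing by 3 each time); -1, 3, 10, 20, 33, 49 → 68.

68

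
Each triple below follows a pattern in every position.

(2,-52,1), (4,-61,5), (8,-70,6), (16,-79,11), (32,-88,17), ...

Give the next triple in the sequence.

First value: 2, 4, 8, 16, 32 → 64 (×2 each step).
Second value: −9 each step, so -52, -61, -70, -79, -88 → -97.
Third value: each term is the sum of the two before it, so 1, 5, 6, 11, 17 → 28.
Putting it together: (64,-97,28).

(64,-97,28)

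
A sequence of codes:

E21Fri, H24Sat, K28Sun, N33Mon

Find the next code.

Q39Tue

Letter: letters move forward 3 places in the alphabet; E, H, K, N → Q.
Second component goes 21, 24, 28, 33 → 39 (differences are 3, 4, 5, … (increasing by 1 each time)).
Day — runs through the weekdays Mon→Sun: Fri, Sat, Sun, Mon → Tue.
Combining the parts gives Q39Tue.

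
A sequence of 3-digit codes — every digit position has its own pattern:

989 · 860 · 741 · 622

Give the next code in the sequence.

First digit: −1 each step, mod 10; 9, 8, 7, 6 → 5.
Second digit: −2 each step, mod 10; 8, 6, 4, 2 → 0.
Third digit — +1 each step, mod 10: 9, 0, 1, 2 → 3.
Combining the parts gives 503.

503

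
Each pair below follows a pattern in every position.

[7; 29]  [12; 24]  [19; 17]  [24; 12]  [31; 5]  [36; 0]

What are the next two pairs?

For the first part, alternating steps +5, +7, +5, +7, …: 7, 12, 19, 24, 31, 36 → 43 → 48.
Second part goes 29, 24, 17, 12, 5, 0 → -7 → -12 (together with the first part always sums to 36).
So the next two pairs are [43; -7] and [48; -12].

[43; -7], [48; -12]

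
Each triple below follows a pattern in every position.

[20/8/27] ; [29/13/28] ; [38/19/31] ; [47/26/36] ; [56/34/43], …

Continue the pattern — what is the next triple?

[65/43/52]

First component — +9 each step: 20, 29, 38, 47, 56 → 65.
Second component: 8, 13, 19, 26, 34 → 43 (differences are 5, 6, 7, … (increasing by 1 each time)).
Third component goes 27, 28, 31, 36, 43 → 52 (differences are 1, 3, 5, … (increasing by 2 each time)).
Combining the parts gives [65/43/52].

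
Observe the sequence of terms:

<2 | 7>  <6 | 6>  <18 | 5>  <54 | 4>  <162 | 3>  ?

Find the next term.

First coordinate — ×3 each step: 2, 6, 18, 54, 162 → 486.
Second coordinate: −1 each step, so 7, 6, 5, 4, 3 → 2.
Putting it together: <486 | 2>.

<486 | 2>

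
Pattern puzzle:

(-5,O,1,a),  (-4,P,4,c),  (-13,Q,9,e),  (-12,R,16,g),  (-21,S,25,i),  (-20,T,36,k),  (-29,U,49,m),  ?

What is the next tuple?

First part: alternating steps +1, −9, +1, −9, …, so -5, -4, -13, -12, -21, -20, -29 → -28.
First letter goes O, P, Q, R, S, T, U → V (letters move forward 1 place in the alphabet).
Third part: 1, 4, 9, 16, 25, 36, 49 → 64 (perfect squares: 1², 2², 3², …).
For the second letter, letters move forward 2 places in the alphabet: a, c, e, g, i, k, m → o.
Putting it together: (-28,V,64,o).

(-28,V,64,o)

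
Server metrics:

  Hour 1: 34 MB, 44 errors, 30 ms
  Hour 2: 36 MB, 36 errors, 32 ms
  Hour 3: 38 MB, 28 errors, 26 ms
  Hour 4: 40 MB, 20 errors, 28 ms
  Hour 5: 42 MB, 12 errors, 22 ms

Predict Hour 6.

MB goes 34, 36, 38, 40, 42 → 44 (+2 each step).
Errors: −8 each step, so 44, 36, 28, 20, 12 → 4.
Ms: alternating steps +2, −6, +2, −6, …; 30, 32, 26, 28, 22 → 24.
Putting it together: 44 MB, 4 errors, 24 ms.

44 MB, 4 errors, 24 ms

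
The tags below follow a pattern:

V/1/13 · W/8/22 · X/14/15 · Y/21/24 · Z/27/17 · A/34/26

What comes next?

Letter goes V, W, X, Y, Z, A → B (letters move forward 1 place in the alphabet, wrapping Z→A).
Second component: alternating steps +7, +6, +7, +6, …; 1, 8, 14, 21, 27, 34 → 40.
For the third component, alternating steps +9, −7, +9, −7, …: 13, 22, 15, 24, 17, 26 → 19.
So the next tag is B/40/19.

B/40/19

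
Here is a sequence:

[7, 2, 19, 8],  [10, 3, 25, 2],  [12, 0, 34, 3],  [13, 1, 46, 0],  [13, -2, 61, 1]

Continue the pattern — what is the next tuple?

[12, -1, 79, -2]

First value: 7, 10, 12, 13, 13 → 12 (differences are 3, 2, 1, … (decreasing by 1 each time)).
Second value: alternating steps +1, −3, +1, −3, …, so 2, 3, 0, 1, -2 → -1.
Third value: differences are 6, 9, 12, … (increasing by 3 each time), so 19, 25, 34, 46, 61 → 79.
Fourth value: 8, 2, 3, 0, 1 → -2 (always the previous value of the second value).
Combining the parts gives [12, -1, 79, -2].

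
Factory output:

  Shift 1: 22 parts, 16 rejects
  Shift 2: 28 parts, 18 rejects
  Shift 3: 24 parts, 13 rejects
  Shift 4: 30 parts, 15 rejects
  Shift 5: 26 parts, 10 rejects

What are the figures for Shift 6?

Parts goes 22, 28, 24, 30, 26 → 32 (alternating steps +6, −4, +6, −4, …).
Rejects — alternating steps +2, −5, +2, −5, …: 16, 18, 13, 15, 10 → 12.
Putting it together: 32 parts, 12 rejects.

32 parts, 12 rejects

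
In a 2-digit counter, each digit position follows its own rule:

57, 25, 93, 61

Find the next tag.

39

First digit: −3 each step, mod 10; 5, 2, 9, 6 → 3.
Second digit: −2 each step, mod 10; 7, 5, 3, 1 → 9.
Putting it together: 39.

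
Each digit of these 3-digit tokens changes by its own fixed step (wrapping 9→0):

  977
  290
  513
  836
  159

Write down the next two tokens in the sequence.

First digit: +3 each step, mod 10; 9, 2, 5, 8, 1 → 4 → 7.
Second digit: 7, 9, 1, 3, 5 → 7 → 9 (+2 each step, mod 10).
Third digit — +3 each step, mod 10: 7, 0, 3, 6, 9 → 2 → 5.
Putting the parts together: 472 and then 795.

472, 795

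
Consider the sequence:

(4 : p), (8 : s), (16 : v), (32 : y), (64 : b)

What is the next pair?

(128 : e)

First component — ×2 each step: 4, 8, 16, 32, 64 → 128.
Letter: letters move forward 3 places in the alphabet, wrapping Z→A; p, s, v, y, b → e.
Putting it together: (128 : e).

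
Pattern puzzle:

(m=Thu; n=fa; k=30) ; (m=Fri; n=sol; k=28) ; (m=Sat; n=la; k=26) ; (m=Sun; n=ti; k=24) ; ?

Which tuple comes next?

M — runs through the weekdays Mon→Sun: Thu, Fri, Sat, Sun → Mon.
N — runs through the solfège scale do→ti: fa, sol, la, ti → do.
K goes 30, 28, 26, 24 → 22 (−2 each step).
Putting it together: (m=Mon; n=do; k=22).

(m=Mon; n=do; k=22)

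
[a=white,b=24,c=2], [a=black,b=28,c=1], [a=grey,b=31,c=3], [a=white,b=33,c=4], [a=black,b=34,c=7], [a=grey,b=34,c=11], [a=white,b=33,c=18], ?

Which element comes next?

[a=black,b=31,c=29]

A: repeats white → black → grey; white, black, grey, white, black, grey, white → black.
B: 24, 28, 31, 33, 34, 34, 33 → 31 (differences are 4, 3, 2, … (decreasing by 1 each time)).
C: each term is the sum of the two before it; 2, 1, 3, 4, 7, 11, 18 → 29.
Putting it together: [a=black,b=31,c=29].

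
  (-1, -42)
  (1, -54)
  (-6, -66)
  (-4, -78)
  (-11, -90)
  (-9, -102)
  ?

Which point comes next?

First coordinate: alternating steps +2, −7, +2, −7, …, so -1, 1, -6, -4, -11, -9 → -16.
For the second coordinate, −12 each step: -42, -54, -66, -78, -90, -102 → -114.
So the next point is (-16, -114).

(-16, -114)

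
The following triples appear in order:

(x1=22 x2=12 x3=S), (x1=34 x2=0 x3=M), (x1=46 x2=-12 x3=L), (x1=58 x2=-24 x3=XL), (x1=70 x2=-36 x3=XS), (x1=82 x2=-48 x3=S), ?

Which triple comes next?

(x1=94 x2=-60 x3=M)

X1 goes 22, 34, 46, 58, 70, 82 → 94 (+12 each step).
X2: together with the x1 always sums to 34; 12, 0, -12, -24, -36, -48 → -60.
X3: repeats S → M → L → XL → XS, so S, M, L, XL, XS, S → M.
Putting it together: (x1=94 x2=-60 x3=M).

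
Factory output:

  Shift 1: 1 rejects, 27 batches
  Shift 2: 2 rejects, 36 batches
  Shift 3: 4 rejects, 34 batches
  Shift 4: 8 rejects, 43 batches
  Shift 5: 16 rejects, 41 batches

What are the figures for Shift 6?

32 rejects, 50 batches

Rejects — ×2 each step: 1, 2, 4, 8, 16 → 32.
Batches — alternating steps +9, −2, +9, −2, …: 27, 36, 34, 43, 41 → 50.
Combining the parts gives 32 rejects, 50 batches.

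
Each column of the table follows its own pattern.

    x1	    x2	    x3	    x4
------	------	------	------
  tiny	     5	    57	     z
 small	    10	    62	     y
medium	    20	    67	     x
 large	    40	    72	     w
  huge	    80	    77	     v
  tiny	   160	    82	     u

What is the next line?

small  320  87  t

Column x1 goes tiny, small, medium, large, huge, tiny → small (repeats tiny → small → medium → large → huge).
Column x2: ×2 each step; 5, 10, 20, 40, 80, 160 → 320.
For the column x3, +5 each step: 57, 62, 67, 72, 77, 82 → 87.
Column x4: letters move back 1 place in the alphabet, so z, y, x, w, v, u → t.
Putting it together: small  320  87  t.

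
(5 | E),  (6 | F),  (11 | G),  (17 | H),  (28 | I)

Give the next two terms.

(45 | J), (73 | K)

First coordinate: each term is the sum of the two before it; 5, 6, 11, 17, 28 → 45 → 73.
For the letter, letters move forward 1 place in the alphabet: E, F, G, H, I → J → K.
So the next two terms are (45 | J) and (73 | K).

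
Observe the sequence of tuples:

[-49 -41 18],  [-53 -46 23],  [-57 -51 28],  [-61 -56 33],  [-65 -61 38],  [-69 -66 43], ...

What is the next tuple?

[-73 -71 48]

For the first coordinate, −4 each step: -49, -53, -57, -61, -65, -69 → -73.
Second coordinate: −5 each step, so -41, -46, -51, -56, -61, -66 → -71.
Third coordinate goes 18, 23, 28, 33, 38, 43 → 48 (together with the second coordinate always sums to -23).
So the next tuple is [-73 -71 48].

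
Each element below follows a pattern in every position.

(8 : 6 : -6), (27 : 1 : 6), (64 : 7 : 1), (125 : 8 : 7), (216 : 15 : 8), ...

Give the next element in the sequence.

(343 : 23 : 15)

First part: 8, 27, 64, 125, 216 → 343 (perfect cubes: 2³, 3³, 4³, …).
Second part: each term is the sum of the two before it, so 6, 1, 7, 8, 15 → 23.
Third part: -6, 6, 1, 7, 8 → 15 (always the previous value of the second part).
Combining the parts gives (343 : 23 : 15).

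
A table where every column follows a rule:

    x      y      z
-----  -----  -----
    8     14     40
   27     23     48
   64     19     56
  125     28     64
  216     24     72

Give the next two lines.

Column x: 8, 27, 64, 125, 216 → 343 → 512 (perfect cubes: 2³, 3³, 4³, …).
For the column y, alternating steps +9, −4, +9, −4, …: 14, 23, 19, 28, 24 → 33 → 29.
Column z goes 40, 48, 56, 64, 72 → 80 → 88 (+8 each step).
So the next two lines are 343  33  80 and 512  29  88.

343  33  80; 512  29  88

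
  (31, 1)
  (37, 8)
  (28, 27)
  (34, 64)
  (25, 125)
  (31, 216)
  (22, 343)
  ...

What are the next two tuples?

(28, 512), (19, 729)

First entry — alternating steps +6, −9, +6, −9, …: 31, 37, 28, 34, 25, 31, 22 → 28 → 19.
Second entry — perfect cubes: 1³, 2³, 3³, …: 1, 8, 27, 64, 125, 216, 343 → 512 → 729.
So the next two tuples are (28, 512) and (19, 729).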